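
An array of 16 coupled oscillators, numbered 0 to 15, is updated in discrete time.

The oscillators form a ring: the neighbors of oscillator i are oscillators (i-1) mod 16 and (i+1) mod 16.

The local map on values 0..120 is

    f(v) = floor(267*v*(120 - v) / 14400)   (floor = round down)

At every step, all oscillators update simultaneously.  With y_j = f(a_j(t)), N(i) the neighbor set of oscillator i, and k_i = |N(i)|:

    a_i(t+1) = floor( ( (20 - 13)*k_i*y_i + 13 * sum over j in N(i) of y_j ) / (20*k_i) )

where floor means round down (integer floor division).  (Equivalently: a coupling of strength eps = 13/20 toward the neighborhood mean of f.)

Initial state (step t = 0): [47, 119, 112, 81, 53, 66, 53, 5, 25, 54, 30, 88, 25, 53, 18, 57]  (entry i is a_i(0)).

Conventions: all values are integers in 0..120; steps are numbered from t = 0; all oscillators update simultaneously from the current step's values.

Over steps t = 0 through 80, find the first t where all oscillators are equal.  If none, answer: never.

Simulating step by step:
t=0: [47, 119, 112, 81, 53, 66, 53, 5, 25, 54, 30, 88, 25, 53, 18, 57]  (not all equal)
t=1: [44, 26, 25, 46, 63, 65, 47, 38, 40, 53, 55, 48, 53, 48, 54, 54]  (not all equal)
t=2: [57, 50, 50, 57, 65, 65, 62, 59, 60, 63, 65, 64, 64, 64, 65, 64]  (not all equal)
t=3: [65, 64, 64, 65, 66, 66, 66, 66, 66, 66, 66, 66, 66, 66, 66, 66]  (not all equal)
t=4: [66, 66, 66, 66, 66, 66, 66, 66, 66, 66, 66, 66, 66, 66, 66, 66]  (all equal)

Answer: 4
Key observation: Synchronization is absorbing here: once all oscillators are equal they stay equal, and step 4 is the first all-equal step.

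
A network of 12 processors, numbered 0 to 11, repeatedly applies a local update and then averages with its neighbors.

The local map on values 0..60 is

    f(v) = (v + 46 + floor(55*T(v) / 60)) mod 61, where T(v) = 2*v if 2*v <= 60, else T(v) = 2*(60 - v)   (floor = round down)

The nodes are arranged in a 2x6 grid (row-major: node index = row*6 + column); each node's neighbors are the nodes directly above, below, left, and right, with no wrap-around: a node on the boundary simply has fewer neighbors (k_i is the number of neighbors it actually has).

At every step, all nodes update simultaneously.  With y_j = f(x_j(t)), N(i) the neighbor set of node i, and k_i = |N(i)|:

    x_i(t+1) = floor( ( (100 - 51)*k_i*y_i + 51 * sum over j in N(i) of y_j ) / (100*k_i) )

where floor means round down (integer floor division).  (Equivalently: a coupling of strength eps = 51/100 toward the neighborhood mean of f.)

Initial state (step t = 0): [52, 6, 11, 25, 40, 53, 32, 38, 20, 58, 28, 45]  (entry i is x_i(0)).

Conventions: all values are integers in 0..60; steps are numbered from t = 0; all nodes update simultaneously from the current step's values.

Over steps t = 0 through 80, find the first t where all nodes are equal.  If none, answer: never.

Simulating step by step:
t=0: [52, 6, 11, 25, 40, 53, 32, 38, 20, 58, 28, 45]  (not all equal)
t=1: [27, 12, 24, 37, 18, 39, 16, 9, 30, 39, 18, 41]  (not all equal)
t=2: [12, 20, 31, 16, 24, 24, 17, 14, 15, 8, 34, 38]  (not all equal)
t=3: [28, 28, 20, 26, 40, 39, 27, 28, 19, 13, 12, 15]  (not all equal)
t=4: [2, 9, 36, 38, 13, 7, 1, 8, 29, 29, 17, 18]  (not all equal)
t=5: [39, 15, 5, 6, 16, 16, 38, 14, 5, 9, 26, 27]  (not all equal)
t=6: [7, 27, 44, 17, 30, 22, 7, 26, 45, 25, 35, 22]  (not all equal)
t=7: [2, 20, 43, 36, 18, 37, 17, 38, 57, 42, 20, 36]  (not all equal)
t=8: [43, 39, 44, 28, 25, 11, 29, 21, 43, 45, 37, 13]  (not all equal)
t=9: [30, 27, 39, 30, 30, 27, 29, 32, 55, 38, 24, 15]  (not all equal)
t=10: [5, 2, 10, 6, 14, 9, 7, 12, 25, 19, 32, 26]  (not all equal)
t=11: [43, 40, 24, 13, 14, 25, 22, 28, 38, 29, 23, 32]  (not all equal)
t=12: [40, 19, 29, 24, 33, 34, 38, 9, 11, 15, 30, 30]  (not all equal)
t=13: [10, 21, 21, 32, 14, 6, 3, 14, 15, 26, 11, 7]  (not all equal)
t=14: [31, 35, 34, 24, 16, 8, 35, 33, 34, 36, 22, 6]  (not all equal)
t=15: [5, 5, 12, 32, 32, 11, 5, 5, 5, 19, 29, 14]  (not all equal)
t=16: [60, 53, 30, 14, 8, 15, 60, 60, 49, 31, 14, 17]  (not all equal)
t=17: [46, 41, 26, 15, 16, 23, 45, 47, 37, 21, 19, 29]  (not all equal)
t=18: [57, 58, 43, 35, 34, 33, 56, 47, 28, 33, 32, 25]  (not all equal)
t=19: [47, 49, 37, 13, 5, 18, 49, 43, 21, 5, 14, 30]  (not all equal)
t=20: [54, 46, 21, 31, 43, 35, 55, 54, 42, 44, 33, 19]  (not all equal)
t=21: [51, 51, 42, 31, 31, 26, 49, 52, 55, 41, 29, 21]  (not all equal)
t=22: [52, 53, 47, 25, 16, 41, 52, 51, 53, 40, 21, 37]  (not all equal)
t=23: [50, 51, 53, 41, 41, 37, 51, 51, 42, 25, 27, 27]  (not all equal)
t=24: [52, 51, 53, 57, 40, 16, 52, 53, 56, 47, 19, 0]  (not all equal)
t=25: [51, 51, 49, 40, 19, 26, 50, 50, 49, 49, 35, 39]  (not all equal)
t=26: [52, 52, 44, 24, 29, 38, 52, 53, 53, 36, 17, 16]  (not all equal)
t=27: [51, 52, 54, 37, 17, 10, 50, 50, 43, 25, 22, 23]  (not all equal)
t=28: [52, 51, 43, 24, 26, 27, 52, 53, 55, 45, 46, 39]  (not all equal)
t=29: [51, 52, 55, 55, 46, 15, 50, 50, 52, 54, 47, 14]  (not all equal)
t=30: [52, 51, 49, 50, 49, 33, 52, 52, 50, 50, 49, 32]  (not all equal)
t=31: [51, 52, 53, 53, 45, 18, 51, 51, 52, 53, 45, 18]  (not all equal)
t=32: [51, 51, 50, 51, 52, 41, 52, 51, 50, 51, 52, 41]  (not all equal)
t=33: [51, 52, 52, 52, 52, 57, 51, 52, 52, 52, 52, 57]  (not all equal)
t=34: [51, 51, 51, 51, 50, 48, 51, 51, 51, 51, 50, 48]  (not all equal)
t=35: [52, 52, 52, 52, 53, 54, 52, 52, 52, 52, 53, 54]  (not all equal)
t=36: [51, 51, 51, 50, 50, 50, 51, 51, 51, 50, 50, 50]  (not all equal)
t=37: [52, 52, 52, 52, 53, 53, 52, 52, 52, 52, 53, 53]  (not all equal)
t=38: [51, 51, 51, 50, 50, 50, 51, 51, 51, 50, 50, 50]  (not all equal)

Answer: never
Key observation: The state at step 36 reappears at step 38 — the system is in a cycle of period 2 from step 36 on.  No step 0..38 is synchronized, and the cycle repeats forever, so no step up to 80 (or ever) has all nodes equal.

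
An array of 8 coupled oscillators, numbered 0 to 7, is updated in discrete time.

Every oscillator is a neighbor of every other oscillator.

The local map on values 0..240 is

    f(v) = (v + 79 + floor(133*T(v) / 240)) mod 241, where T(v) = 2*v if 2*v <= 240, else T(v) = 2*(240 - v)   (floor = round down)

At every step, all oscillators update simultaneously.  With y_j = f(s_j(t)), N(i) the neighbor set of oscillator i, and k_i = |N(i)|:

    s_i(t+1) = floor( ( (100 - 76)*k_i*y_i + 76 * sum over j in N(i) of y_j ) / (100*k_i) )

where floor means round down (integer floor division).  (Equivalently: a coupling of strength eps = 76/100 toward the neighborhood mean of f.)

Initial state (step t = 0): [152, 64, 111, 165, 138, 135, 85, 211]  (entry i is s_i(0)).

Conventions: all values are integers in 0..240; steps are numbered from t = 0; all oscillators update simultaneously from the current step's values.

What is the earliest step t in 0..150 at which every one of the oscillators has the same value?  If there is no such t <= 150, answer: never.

Answer: 4
Key observation: Synchronization is absorbing here: once all oscillators are equal they stay equal, and step 4 is the first all-equal step.

Derivation:
t=0: [152, 64, 111, 165, 138, 135, 85, 211]  (not all equal)
t=1: [91, 107, 89, 90, 91, 91, 81, 90]  (not all equal)
t=2: [29, 34, 29, 29, 29, 29, 26, 29]  (not all equal)
t=3: [140, 141, 140, 140, 140, 140, 139, 140]  (not all equal)
t=4: [88, 88, 88, 88, 88, 88, 88, 88]  (all equal)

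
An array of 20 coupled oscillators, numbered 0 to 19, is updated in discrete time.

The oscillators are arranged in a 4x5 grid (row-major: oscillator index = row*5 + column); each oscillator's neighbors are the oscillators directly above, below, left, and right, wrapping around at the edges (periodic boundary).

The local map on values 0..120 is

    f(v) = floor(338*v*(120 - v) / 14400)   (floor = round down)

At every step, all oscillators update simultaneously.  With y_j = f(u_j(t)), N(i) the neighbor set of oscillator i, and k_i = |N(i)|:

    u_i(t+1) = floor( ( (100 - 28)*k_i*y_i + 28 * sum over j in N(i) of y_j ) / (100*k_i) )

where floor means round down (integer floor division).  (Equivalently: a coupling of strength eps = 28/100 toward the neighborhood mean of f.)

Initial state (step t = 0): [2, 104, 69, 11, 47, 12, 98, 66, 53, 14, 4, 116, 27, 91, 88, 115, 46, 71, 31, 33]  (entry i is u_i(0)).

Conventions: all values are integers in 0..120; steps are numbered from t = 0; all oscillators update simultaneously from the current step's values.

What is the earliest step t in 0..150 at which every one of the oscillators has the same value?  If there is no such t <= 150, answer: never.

Simulating step by step:
t=0: [2, 104, 69, 11, 47, 12, 98, 66, 53, 14, 4, 116, 27, 91, 88, 115, 46, 71, 31, 33]  (not all equal)
t=1: [14, 43, 75, 41, 66, 28, 47, 78, 74, 42, 15, 20, 58, 62, 59, 20, 66, 78, 62, 63]  (not all equal)
t=2: [43, 74, 78, 77, 78, 59, 75, 77, 78, 76, 42, 52, 80, 83, 80, 49, 76, 77, 82, 81]  (not all equal)
t=3: [77, 78, 76, 76, 76, 82, 79, 76, 76, 77, 77, 80, 75, 72, 75, 79, 78, 76, 73, 74]  (not all equal)
t=4: [76, 76, 77, 78, 77, 74, 75, 77, 78, 77, 76, 75, 78, 80, 78, 76, 76, 78, 79, 78]  (not all equal)
t=5: [78, 78, 76, 76, 76, 78, 78, 77, 76, 77, 78, 78, 76, 75, 76, 77, 77, 76, 75, 76]  (not all equal)
t=6: [76, 76, 77, 78, 77, 76, 76, 77, 77, 77, 76, 76, 77, 78, 77, 76, 76, 78, 78, 78]  (not all equal)
t=7: [77, 77, 76, 76, 76, 77, 77, 77, 76, 77, 77, 77, 76, 76, 76, 77, 77, 76, 76, 76]  (not all equal)
t=8: [77, 77, 77, 78, 77, 77, 77, 77, 77, 77, 77, 77, 77, 78, 77, 77, 77, 77, 78, 77]  (not all equal)
t=9: [77, 77, 76, 76, 76, 77, 77, 77, 76, 77, 77, 77, 76, 76, 76, 77, 77, 76, 76, 76]  (not all equal)

Answer: never
Key observation: The state at step 7 reappears at step 9 — the system is in a cycle of period 2 from step 7 on.  No step 0..9 is synchronized, and the cycle repeats forever, so no step up to 150 (or ever) has all oscillators equal.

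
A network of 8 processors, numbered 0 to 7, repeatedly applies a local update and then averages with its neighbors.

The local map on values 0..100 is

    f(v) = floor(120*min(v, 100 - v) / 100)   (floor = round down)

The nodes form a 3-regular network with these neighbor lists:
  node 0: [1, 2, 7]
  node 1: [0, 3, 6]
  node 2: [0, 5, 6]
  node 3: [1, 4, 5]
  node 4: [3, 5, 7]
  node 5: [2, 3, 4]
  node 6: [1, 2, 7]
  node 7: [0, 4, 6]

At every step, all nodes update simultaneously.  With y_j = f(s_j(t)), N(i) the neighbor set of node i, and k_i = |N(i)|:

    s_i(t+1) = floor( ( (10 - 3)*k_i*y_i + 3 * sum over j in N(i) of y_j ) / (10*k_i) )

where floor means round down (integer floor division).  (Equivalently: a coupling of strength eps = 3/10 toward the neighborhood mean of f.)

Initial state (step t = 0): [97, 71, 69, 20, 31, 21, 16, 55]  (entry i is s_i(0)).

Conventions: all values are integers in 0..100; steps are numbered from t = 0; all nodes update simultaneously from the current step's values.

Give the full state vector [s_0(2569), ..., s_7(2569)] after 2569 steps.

Answer: [49, 49, 50, 49, 50, 50, 49, 50]
Key observation: The state at step 12, [58, 59, 58, 58, 58, 58, 58, 58], reappears at step 16: the system is in a cycle of period 4 from step 12 on.  Therefore the state at step 2569 equals the state at step 12 + ((2569 - 12) mod 4) = 13, which is [49, 49, 50, 49, 50, 50, 49, 50].

Derivation:
t=0: [97, 71, 69, 20, 31, 21, 16, 55]
t=1: [14, 28, 30, 26, 36, 27, 25, 43]
t=2: [23, 30, 33, 32, 41, 33, 33, 44]
t=3: [31, 35, 37, 39, 47, 39, 40, 47]
t=4: [40, 42, 43, 46, 54, 46, 47, 53]
t=5: [49, 50, 51, 54, 55, 54, 54, 55]
t=6: [57, 58, 57, 55, 54, 55, 55, 54]
t=7: [51, 50, 51, 53, 54, 53, 53, 54]
t=8: [57, 59, 57, 56, 55, 56, 56, 55]
t=9: [51, 49, 51, 51, 53, 52, 51, 53]
t=10: [57, 58, 57, 57, 56, 57, 57, 56]
t=11: [51, 50, 51, 51, 51, 51, 51, 51]
t=12: [58, 59, 58, 58, 58, 58, 58, 58]
t=13: [49, 49, 50, 49, 50, 50, 49, 50]
t=14: [58, 58, 59, 58, 59, 59, 58, 59]
t=15: [49, 50, 49, 49, 49, 49, 49, 49]
t=16: [58, 59, 58, 58, 58, 58, 58, 58]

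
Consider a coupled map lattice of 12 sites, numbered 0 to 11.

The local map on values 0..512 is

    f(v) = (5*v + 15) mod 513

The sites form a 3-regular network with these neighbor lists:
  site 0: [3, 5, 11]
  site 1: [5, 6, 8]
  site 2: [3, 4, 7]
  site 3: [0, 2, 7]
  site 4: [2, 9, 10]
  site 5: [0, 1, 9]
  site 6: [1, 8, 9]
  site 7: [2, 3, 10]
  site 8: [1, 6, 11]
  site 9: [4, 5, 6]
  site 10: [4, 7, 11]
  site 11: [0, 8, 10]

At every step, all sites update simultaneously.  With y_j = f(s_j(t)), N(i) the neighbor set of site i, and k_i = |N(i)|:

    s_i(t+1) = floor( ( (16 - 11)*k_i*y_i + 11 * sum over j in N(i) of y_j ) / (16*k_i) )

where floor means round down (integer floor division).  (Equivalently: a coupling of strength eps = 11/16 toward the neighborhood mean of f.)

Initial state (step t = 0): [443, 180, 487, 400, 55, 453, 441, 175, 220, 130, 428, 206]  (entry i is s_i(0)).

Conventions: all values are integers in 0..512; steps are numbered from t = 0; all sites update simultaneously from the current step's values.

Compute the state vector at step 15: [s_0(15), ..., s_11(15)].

Answer: [268, 313, 205, 164, 247, 297, 342, 168, 308, 401, 248, 203]

Derivation:
t=0: [443, 180, 487, 400, 55, 453, 441, 175, 220, 130, 428, 206]
t=1: [221, 236, 386, 367, 240, 239, 199, 341, 162, 204, 189, 90]
t=2: [249, 280, 282, 253, 256, 119, 267, 323, 356, 202, 331, 340]
t=3: [193, 276, 265, 245, 322, 290, 366, 208, 283, 318, 163, 197]
t=4: [407, 378, 173, 252, 186, 343, 287, 202, 392, 211, 237, 424]
t=5: [279, 355, 388, 396, 269, 270, 326, 341, 336, 253, 289, 282]
t=6: [393, 216, 352, 367, 357, 309, 184, 355, 222, 257, 345, 347]
t=7: [262, 145, 262, 309, 244, 186, 233, 249, 191, 246, 228, 235]
t=8: [234, 309, 199, 197, 213, 305, 255, 176, 267, 250, 179, 254]
t=9: [220, 141, 366, 390, 276, 96, 216, 435, 225, 147, 283, 282]
t=10: [330, 220, 309, 255, 332, 276, 149, 303, 190, 287, 333, 263]
t=11: [254, 272, 213, 231, 176, 261, 298, 255, 287, 304, 260, 259]
t=12: [246, 383, 197, 177, 314, 347, 443, 194, 387, 423, 303, 311]
t=13: [212, 305, 359, 390, 259, 223, 257, 463, 265, 124, 283, 269]
t=14: [213, 158, 311, 270, 271, 71, 185, 339, 237, 189, 331, 280]
t=15: [268, 313, 205, 164, 247, 297, 342, 168, 308, 401, 248, 203]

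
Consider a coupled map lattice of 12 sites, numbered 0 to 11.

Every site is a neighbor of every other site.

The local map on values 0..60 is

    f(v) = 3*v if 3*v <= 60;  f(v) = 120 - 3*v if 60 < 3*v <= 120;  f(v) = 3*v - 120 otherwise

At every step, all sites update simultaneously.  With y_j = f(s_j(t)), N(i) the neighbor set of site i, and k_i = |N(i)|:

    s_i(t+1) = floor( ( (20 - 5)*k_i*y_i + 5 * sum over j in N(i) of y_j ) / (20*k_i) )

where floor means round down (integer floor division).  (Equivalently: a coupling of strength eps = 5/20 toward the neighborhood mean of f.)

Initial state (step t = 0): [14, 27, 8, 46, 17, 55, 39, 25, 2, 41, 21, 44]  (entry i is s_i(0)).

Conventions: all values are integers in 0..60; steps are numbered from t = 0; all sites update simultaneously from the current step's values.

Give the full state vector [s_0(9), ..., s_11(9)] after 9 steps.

Answer: [32, 15, 32, 30, 15, 39, 41, 39, 19, 41, 39, 32]

Derivation:
t=0: [14, 27, 8, 46, 17, 55, 39, 25, 2, 41, 21, 44]
t=1: [38, 36, 25, 20, 44, 40, 10, 40, 12, 10, 49, 16]
t=2: [11, 15, 39, 50, 15, 6, 28, 6, 33, 28, 26, 41]
t=3: [31, 40, 9, 29, 40, 20, 33, 20, 22, 33, 38, 9]
t=4: [27, 7, 27, 31, 7, 51, 22, 51, 46, 22, 12, 27]
t=5: [37, 24, 37, 29, 24, 33, 48, 33, 22, 48, 35, 37]
t=6: [13, 42, 13, 31, 42, 22, 24, 22, 46, 24, 18, 13]
t=7: [38, 14, 38, 29, 14, 49, 44, 49, 22, 44, 49, 38]
t=8: [11, 37, 11, 30, 37, 26, 15, 26, 45, 15, 26, 11]
t=9: [32, 15, 32, 30, 15, 39, 41, 39, 19, 41, 39, 32]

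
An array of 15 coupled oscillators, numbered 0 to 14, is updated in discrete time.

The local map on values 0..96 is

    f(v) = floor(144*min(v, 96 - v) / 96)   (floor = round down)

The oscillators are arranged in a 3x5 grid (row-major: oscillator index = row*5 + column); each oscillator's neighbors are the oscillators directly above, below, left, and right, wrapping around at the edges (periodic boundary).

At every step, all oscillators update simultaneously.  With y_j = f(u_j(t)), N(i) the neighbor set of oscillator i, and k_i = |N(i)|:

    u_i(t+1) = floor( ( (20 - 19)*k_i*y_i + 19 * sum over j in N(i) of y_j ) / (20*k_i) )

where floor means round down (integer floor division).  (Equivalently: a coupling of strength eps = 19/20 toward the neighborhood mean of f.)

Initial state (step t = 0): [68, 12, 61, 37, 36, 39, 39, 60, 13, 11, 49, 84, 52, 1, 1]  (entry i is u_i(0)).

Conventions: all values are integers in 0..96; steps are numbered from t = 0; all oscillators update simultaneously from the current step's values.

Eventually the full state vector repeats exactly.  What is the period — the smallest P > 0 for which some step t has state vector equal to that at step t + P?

Answer: 6
Key observation: The state at step 17, [61, 62, 61, 60, 60, 61, 62, 61, 60, 60, 61, 62, 61, 60, 60], reappears at step 23 — and no state repeats earlier — so the cycle the system enters has period 6.

Derivation:
t=0: [68, 12, 61, 37, 36, 39, 39, 60, 13, 11, 49, 84, 52, 1, 1]
t=1: [49, 41, 48, 32, 29, 47, 38, 49, 30, 32, 31, 51, 32, 33, 33]
t=2: [55, 66, 57, 52, 53, 55, 66, 56, 53, 51, 63, 53, 63, 47, 46]
t=3: [55, 56, 55, 64, 65, 55, 56, 54, 65, 64, 63, 47, 62, 62, 62]
t=4: [54, 62, 55, 50, 51, 54, 63, 54, 52, 50, 60, 55, 60, 49, 48]
t=5: [58, 58, 59, 66, 68, 58, 58, 57, 67, 67, 64, 52, 63, 65, 65]
t=6: [51, 58, 52, 46, 47, 51, 59, 51, 47, 46, 56, 53, 55, 45, 44]
t=7: [63, 62, 63, 68, 67, 62, 63, 63, 68, 68, 65, 58, 65, 66, 66]
t=8: [47, 51, 47, 44, 44, 46, 51, 46, 44, 45, 50, 48, 49, 43, 44]
t=9: [67, 69, 68, 66, 67, 68, 69, 68, 66, 66, 69, 68, 68, 66, 66]
t=10: [41, 41, 42, 43, 44, 42, 41, 42, 44, 43, 42, 40, 42, 44, 43]
t=11: [63, 61, 62, 65, 63, 62, 61, 63, 64, 64, 62, 61, 63, 64, 64]
t=12: [50, 51, 49, 48, 47, 50, 51, 49, 47, 48, 50, 51, 49, 47, 48]
t=13: [68, 68, 69, 70, 71, 69, 68, 69, 70, 70, 69, 68, 69, 70, 70]
t=14: [39, 41, 40, 38, 39, 40, 41, 40, 39, 38, 40, 41, 40, 39, 38]
t=15: [59, 60, 59, 58, 57, 59, 60, 59, 58, 58, 59, 60, 59, 58, 58]
t=16: [55, 54, 55, 56, 56, 55, 54, 55, 56, 56, 55, 54, 55, 56, 56]
t=17: [61, 62, 61, 60, 60, 61, 62, 61, 60, 60, 61, 62, 61, 60, 60]
t=18: [52, 51, 52, 53, 53, 52, 51, 52, 53, 53, 52, 51, 52, 53, 53]
t=19: [65, 66, 65, 64, 64, 65, 66, 65, 64, 64, 65, 66, 65, 64, 64]
t=20: [46, 45, 46, 47, 47, 46, 45, 46, 47, 47, 46, 45, 46, 47, 47]
t=21: [68, 67, 68, 69, 69, 68, 67, 68, 69, 69, 68, 67, 68, 69, 69]
t=22: [41, 42, 41, 40, 40, 41, 42, 41, 40, 40, 41, 42, 41, 40, 40]
t=23: [61, 62, 61, 60, 60, 61, 62, 61, 60, 60, 61, 62, 61, 60, 60]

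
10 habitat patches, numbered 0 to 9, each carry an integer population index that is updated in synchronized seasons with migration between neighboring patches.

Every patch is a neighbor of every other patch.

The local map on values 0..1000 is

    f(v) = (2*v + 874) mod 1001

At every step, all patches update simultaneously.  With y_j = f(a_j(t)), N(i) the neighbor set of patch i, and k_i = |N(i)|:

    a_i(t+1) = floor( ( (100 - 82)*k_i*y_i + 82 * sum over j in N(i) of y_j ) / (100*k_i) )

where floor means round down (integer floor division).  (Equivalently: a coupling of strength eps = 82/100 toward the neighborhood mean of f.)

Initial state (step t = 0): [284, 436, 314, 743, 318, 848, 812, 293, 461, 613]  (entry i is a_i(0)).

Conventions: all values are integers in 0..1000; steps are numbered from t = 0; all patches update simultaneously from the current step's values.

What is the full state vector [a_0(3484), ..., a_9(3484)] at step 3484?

Answer: [578, 578, 578, 578, 578, 578, 578, 578, 578, 578]
Key observation: The state at step 5, [28, 28, 28, 28, 28, 28, 28, 28, 28, 28], reappears at step 17: the system is in a cycle of period 12 from step 5 on.  Therefore the state at step 3484 equals the state at step 5 + ((3484 - 5) mod 12) = 16, which is [578, 578, 578, 578, 578, 578, 578, 578, 578, 578].

Derivation:
t=0: [284, 436, 314, 743, 318, 848, 812, 293, 461, 613]
t=1: [492, 519, 497, 484, 498, 503, 496, 493, 523, 461]
t=2: [865, 870, 866, 863, 866, 867, 866, 865, 870, 859]
t=3: [603, 604, 603, 602, 603, 603, 603, 603, 604, 602]
t=4: [78, 78, 78, 77, 78, 78, 78, 78, 78, 77]
t=5: [28, 28, 28, 28, 28, 28, 28, 28, 28, 28]
t=6: [930, 930, 930, 930, 930, 930, 930, 930, 930, 930]
t=7: [732, 732, 732, 732, 732, 732, 732, 732, 732, 732]
t=8: [336, 336, 336, 336, 336, 336, 336, 336, 336, 336]
t=9: [545, 545, 545, 545, 545, 545, 545, 545, 545, 545]
t=10: [963, 963, 963, 963, 963, 963, 963, 963, 963, 963]
t=11: [798, 798, 798, 798, 798, 798, 798, 798, 798, 798]
t=12: [468, 468, 468, 468, 468, 468, 468, 468, 468, 468]
t=13: [809, 809, 809, 809, 809, 809, 809, 809, 809, 809]
t=14: [490, 490, 490, 490, 490, 490, 490, 490, 490, 490]
t=15: [853, 853, 853, 853, 853, 853, 853, 853, 853, 853]
t=16: [578, 578, 578, 578, 578, 578, 578, 578, 578, 578]
t=17: [28, 28, 28, 28, 28, 28, 28, 28, 28, 28]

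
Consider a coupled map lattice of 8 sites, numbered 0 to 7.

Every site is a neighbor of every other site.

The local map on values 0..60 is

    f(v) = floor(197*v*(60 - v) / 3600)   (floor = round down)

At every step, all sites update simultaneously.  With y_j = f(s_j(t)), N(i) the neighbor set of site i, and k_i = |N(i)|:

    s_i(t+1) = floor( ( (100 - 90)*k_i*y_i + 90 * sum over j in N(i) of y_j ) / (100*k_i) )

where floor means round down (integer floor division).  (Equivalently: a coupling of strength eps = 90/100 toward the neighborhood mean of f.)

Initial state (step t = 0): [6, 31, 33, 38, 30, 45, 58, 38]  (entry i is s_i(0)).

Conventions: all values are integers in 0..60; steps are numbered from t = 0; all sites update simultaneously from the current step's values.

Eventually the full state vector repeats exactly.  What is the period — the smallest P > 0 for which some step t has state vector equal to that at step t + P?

Answer: 2
Key observation: The state at step 8, [49, 49, 49, 49, 49, 49, 49, 49], reappears at step 10 — and no state repeats earlier — so the cycle the system enters has period 2.

Derivation:
t=0: [6, 31, 33, 38, 30, 45, 58, 38]
t=1: [37, 36, 36, 36, 36, 36, 37, 36]
t=2: [46, 46, 46, 46, 46, 46, 46, 46]
t=3: [35, 35, 35, 35, 35, 35, 35, 35]
t=4: [47, 47, 47, 47, 47, 47, 47, 47]
t=5: [33, 33, 33, 33, 33, 33, 33, 33]
t=6: [48, 48, 48, 48, 48, 48, 48, 48]
t=7: [31, 31, 31, 31, 31, 31, 31, 31]
t=8: [49, 49, 49, 49, 49, 49, 49, 49]
t=9: [29, 29, 29, 29, 29, 29, 29, 29]
t=10: [49, 49, 49, 49, 49, 49, 49, 49]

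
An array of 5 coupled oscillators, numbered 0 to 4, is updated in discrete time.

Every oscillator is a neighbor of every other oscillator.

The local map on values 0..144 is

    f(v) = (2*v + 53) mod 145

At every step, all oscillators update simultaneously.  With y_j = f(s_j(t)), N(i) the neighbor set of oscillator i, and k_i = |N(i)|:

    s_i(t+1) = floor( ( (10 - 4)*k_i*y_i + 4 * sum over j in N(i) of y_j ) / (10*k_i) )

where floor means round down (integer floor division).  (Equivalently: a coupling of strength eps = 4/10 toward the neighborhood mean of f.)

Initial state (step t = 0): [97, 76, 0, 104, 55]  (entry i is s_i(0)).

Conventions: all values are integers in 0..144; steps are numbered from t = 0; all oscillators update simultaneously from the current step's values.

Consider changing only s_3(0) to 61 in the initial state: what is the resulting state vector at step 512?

Simulating step by step:
t=0: [97, 76, 0, 61, 55]
t=1: [77, 56, 52, 41, 35]
t=2: [66, 45, 41, 102, 96]
t=3: [73, 124, 120, 109, 103]
t=4: [57, 36, 32, 93, 87]
t=5: [55, 106, 102, 91, 85]
t=6: [50, 101, 97, 86, 80]
t=7: [40, 91, 87, 76, 70]
t=8: [107, 86, 82, 71, 65]
t=9: [97, 76, 72, 61, 55]
t=10: [77, 56, 52, 41, 35]

Answer: [107, 86, 82, 71, 65]
Key observation: The state at step 1, [77, 56, 52, 41, 35], reappears at step 10: the system is in a cycle of period 9 from step 1 on.  Therefore the state at step 512 equals the state at step 1 + ((512 - 1) mod 9) = 8, which is [107, 86, 82, 71, 65].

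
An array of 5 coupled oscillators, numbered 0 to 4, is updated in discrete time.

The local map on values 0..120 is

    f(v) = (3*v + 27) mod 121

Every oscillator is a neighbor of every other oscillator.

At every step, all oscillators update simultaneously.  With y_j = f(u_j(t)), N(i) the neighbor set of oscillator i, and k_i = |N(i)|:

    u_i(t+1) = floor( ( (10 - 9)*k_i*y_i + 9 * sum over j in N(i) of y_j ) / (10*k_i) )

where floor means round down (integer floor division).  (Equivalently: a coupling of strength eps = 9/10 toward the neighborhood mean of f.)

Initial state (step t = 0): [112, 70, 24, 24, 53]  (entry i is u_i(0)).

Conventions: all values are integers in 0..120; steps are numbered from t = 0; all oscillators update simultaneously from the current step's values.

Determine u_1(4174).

Simulating step by step:
t=0: [112, 70, 24, 24, 53]
t=1: [85, 70, 72, 72, 77]
t=2: [34, 24, 39, 39, 37]
t=3: [37, 25, 35, 35, 36]
t=4: [32, 22, 33, 33, 33]
t=5: [24, 13, 24, 24, 24]
t=6: [91, 95, 91, 91, 91]
t=7: [60, 59, 60, 60, 60]
t=8: [85, 85, 85, 85, 85]
t=9: [40, 40, 40, 40, 40]
t=10: [26, 26, 26, 26, 26]
t=11: [105, 105, 105, 105, 105]
t=12: [100, 100, 100, 100, 100]
t=13: [85, 85, 85, 85, 85]

Answer: u_1(4174) = 40
Key observation: The state at step 8, [85, 85, 85, 85, 85], reappears at step 13: the system is in a cycle of period 5 from step 8 on.  Therefore the state at step 4174 equals the state at step 8 + ((4174 - 8) mod 5) = 9, which is [40, 40, 40, 40, 40].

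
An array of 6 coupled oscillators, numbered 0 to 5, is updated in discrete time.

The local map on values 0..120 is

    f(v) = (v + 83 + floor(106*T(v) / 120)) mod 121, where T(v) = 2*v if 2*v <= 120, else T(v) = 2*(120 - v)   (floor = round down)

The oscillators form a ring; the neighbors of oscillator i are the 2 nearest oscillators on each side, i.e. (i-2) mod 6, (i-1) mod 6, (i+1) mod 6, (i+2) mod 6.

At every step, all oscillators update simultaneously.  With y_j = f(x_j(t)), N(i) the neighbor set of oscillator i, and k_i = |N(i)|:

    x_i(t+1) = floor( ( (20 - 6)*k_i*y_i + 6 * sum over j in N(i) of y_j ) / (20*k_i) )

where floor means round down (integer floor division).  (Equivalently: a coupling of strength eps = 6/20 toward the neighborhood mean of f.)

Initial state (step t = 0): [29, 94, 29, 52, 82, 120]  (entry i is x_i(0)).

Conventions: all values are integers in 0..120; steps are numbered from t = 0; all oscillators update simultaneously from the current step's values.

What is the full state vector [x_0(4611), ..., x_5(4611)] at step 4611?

Simulating step by step:
t=0: [29, 94, 29, 52, 82, 120]
t=1: [54, 91, 56, 98, 98, 84]
t=2: [109, 105, 112, 100, 101, 107]
t=3: [90, 92, 89, 95, 94, 91]
t=4: [104, 103, 104, 101, 101, 103]
t=5: [94, 94, 94, 95, 95, 95]
t=6: [101, 101, 101, 101, 101, 101]
t=7: [96, 96, 96, 96, 96, 96]
t=8: [100, 100, 100, 100, 100, 100]
t=9: [97, 97, 97, 97, 97, 97]
t=10: [99, 99, 99, 99, 99, 99]
t=11: [98, 98, 98, 98, 98, 98]
t=12: [98, 98, 98, 98, 98, 98]

Answer: [98, 98, 98, 98, 98, 98]
Key observation: The state at step 11, [98, 98, 98, 98, 98, 98], reappears at step 12: the system is in a cycle of period 1 from step 11 on.  Therefore the state at step 4611 equals the state at step 11 + ((4611 - 11) mod 1) = 11, which is [98, 98, 98, 98, 98, 98].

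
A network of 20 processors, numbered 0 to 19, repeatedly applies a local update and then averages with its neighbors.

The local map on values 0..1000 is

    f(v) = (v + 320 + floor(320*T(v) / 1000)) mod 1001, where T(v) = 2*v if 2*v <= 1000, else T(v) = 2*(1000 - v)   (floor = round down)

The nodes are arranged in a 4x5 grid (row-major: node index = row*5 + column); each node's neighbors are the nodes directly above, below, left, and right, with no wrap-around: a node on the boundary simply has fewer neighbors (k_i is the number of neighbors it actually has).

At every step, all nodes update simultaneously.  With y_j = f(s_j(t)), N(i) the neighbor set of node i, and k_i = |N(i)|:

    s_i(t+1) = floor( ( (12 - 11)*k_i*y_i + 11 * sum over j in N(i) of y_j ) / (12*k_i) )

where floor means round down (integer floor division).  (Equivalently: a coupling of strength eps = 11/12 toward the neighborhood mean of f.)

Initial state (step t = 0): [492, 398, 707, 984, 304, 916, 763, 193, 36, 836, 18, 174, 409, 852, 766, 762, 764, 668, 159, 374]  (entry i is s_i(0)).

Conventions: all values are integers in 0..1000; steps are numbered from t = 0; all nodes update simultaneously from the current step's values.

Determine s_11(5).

Simulating step by step:
t=0: [492, 398, 707, 984, 304, 916, 763, 193, 36, 836, 18, 174, 409, 852, 766, 762, 764, 668, 159, 374]
t=1: [587, 255, 604, 456, 330, 240, 592, 468, 369, 458, 373, 464, 473, 522, 464, 286, 336, 567, 475, 450]
t=2: [679, 219, 286, 605, 134, 448, 384, 320, 161, 575, 560, 480, 116, 286, 90, 891, 387, 338, 120, 85]
t=3: [352, 649, 584, 598, 201, 405, 464, 719, 501, 499, 147, 598, 641, 541, 470, 533, 464, 677, 691, 488]
t=4: [613, 365, 192, 306, 196, 551, 365, 150, 167, 279, 446, 222, 186, 155, 132, 305, 167, 161, 162, 145]
t=5: [507, 605, 757, 639, 785, 363, 609, 681, 676, 605, 511, 557, 603, 583, 627, 363, 687, 599, 572, 560]

Answer: s_11(5) = 557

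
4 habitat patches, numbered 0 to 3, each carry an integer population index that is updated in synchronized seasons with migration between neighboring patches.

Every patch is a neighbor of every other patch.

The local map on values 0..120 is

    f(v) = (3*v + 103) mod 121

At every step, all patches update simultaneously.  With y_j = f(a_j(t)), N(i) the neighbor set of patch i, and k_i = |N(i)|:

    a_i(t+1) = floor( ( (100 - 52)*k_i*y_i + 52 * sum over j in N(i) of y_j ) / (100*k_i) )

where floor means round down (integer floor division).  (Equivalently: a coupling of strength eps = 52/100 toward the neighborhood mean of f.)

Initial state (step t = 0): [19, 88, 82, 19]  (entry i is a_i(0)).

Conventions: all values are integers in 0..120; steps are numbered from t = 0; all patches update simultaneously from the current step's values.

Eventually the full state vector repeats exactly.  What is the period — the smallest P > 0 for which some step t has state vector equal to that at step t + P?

Answer: 5
Key observation: The state at step 21, [73, 71, 66, 73], reappears at step 26 — and no state repeats earlier — so the cycle the system enters has period 5.

Derivation:
t=0: [19, 88, 82, 19]
t=1: [44, 33, 65, 44]
t=2: [98, 88, 80, 98]
t=3: [40, 31, 60, 40]
t=4: [86, 78, 68, 86]
t=5: [105, 98, 88, 105]
t=6: [42, 36, 26, 42]
t=7: [96, 91, 81, 96]
t=8: [38, 33, 61, 38]
t=9: [84, 79, 68, 84]
t=10: [102, 97, 87, 102]
t=11: [35, 31, 21, 35]
t=12: [77, 73, 64, 77]
t=13: [83, 79, 71, 83]
t=14: [101, 98, 90, 101]
t=15: [35, 32, 25, 35]
t=16: [80, 77, 71, 80]
t=17: [94, 92, 86, 94]
t=18: [37, 35, 67, 37]
t=19: [86, 84, 77, 86]
t=20: [113, 111, 105, 113]
t=21: [73, 71, 66, 73]
t=22: [75, 73, 68, 75]
t=23: [81, 79, 74, 81]
t=24: [99, 97, 92, 99]
t=25: [32, 30, 25, 32]
t=26: [73, 71, 66, 73]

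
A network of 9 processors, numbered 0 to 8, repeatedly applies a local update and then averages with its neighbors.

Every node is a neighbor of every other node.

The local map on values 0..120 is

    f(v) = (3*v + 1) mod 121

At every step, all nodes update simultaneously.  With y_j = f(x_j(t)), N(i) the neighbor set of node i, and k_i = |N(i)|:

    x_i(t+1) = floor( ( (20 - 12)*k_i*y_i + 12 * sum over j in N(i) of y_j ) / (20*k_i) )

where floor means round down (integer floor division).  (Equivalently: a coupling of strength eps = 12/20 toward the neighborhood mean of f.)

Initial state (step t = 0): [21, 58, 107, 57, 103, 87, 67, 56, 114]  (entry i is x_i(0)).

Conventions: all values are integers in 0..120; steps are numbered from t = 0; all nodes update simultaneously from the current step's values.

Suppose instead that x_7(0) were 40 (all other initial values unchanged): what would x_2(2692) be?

Answer: x_2(2692) = 67
Key observation: The state at step 6, [62, 59, 67, 58, 64, 49, 68, 42, 73], reappears at step 7: the system is in a cycle of period 1 from step 6 on.  Therefore the state at step 2692 equals the state at step 6 + ((2692 - 6) mod 1) = 6, which is [62, 59, 67, 58, 64, 49, 68, 42, 73].

Derivation:
t=0: [21, 58, 107, 57, 103, 87, 67, 40, 114]
t=1: [59, 56, 64, 55, 61, 45, 65, 38, 71]
t=2: [62, 59, 67, 58, 64, 48, 68, 81, 73]
t=3: [61, 58, 66, 57, 63, 48, 67, 41, 72]
t=4: [59, 56, 64, 55, 61, 46, 65, 39, 70]
t=5: [62, 59, 67, 58, 64, 49, 68, 82, 73]
t=6: [62, 59, 67, 58, 64, 49, 68, 42, 73]
t=7: [62, 59, 67, 58, 64, 49, 68, 42, 73]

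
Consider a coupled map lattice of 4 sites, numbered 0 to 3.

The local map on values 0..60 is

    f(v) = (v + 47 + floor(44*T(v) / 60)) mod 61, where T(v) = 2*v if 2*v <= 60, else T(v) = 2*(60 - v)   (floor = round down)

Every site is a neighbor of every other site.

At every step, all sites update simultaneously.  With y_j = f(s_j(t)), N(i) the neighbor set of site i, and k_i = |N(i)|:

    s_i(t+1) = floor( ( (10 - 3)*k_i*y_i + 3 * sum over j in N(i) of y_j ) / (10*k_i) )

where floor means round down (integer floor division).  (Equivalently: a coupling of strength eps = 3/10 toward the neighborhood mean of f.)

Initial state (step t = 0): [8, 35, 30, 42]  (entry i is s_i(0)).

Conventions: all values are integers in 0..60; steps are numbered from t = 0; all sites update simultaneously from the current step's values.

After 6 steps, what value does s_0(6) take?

Answer: s_0(6) = 50

Derivation:
t=0: [8, 35, 30, 42]
t=1: [20, 51, 53, 50]
t=2: [39, 48, 47, 48]
t=3: [53, 51, 52, 51]
t=4: [49, 49, 49, 49]
t=5: [51, 51, 51, 51]
t=6: [50, 50, 50, 50]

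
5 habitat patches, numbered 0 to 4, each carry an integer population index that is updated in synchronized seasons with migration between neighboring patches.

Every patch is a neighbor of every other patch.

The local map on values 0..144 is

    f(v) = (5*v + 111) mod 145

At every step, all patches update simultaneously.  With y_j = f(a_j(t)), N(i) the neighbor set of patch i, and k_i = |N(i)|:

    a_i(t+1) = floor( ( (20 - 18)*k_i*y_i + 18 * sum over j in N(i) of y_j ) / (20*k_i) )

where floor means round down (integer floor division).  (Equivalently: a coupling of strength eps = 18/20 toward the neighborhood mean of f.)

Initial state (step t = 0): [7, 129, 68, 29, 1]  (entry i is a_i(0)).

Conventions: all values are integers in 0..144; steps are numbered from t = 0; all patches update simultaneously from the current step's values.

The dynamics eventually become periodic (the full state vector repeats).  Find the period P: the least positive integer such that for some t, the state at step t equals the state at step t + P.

Simulating step by step:
t=0: [7, 129, 68, 29, 1]
t=1: [61, 58, 59, 48, 47]
t=2: [90, 91, 91, 98, 98]
t=3: [81, 80, 80, 94, 94]
t=4: [42, 43, 43, 52, 52]
t=5: [55, 55, 55, 49, 49]
t=6: [82, 82, 82, 86, 86]
t=7: [95, 95, 95, 92, 92]
t=8: [64, 64, 64, 48, 48]
t=9: [105, 105, 105, 115, 115]
t=10: [78, 78, 78, 72, 72]
t=11: [52, 52, 52, 56, 56]
t=12: [90, 90, 90, 87, 87]
t=13: [119, 119, 119, 121, 121]
t=14: [130, 130, 130, 129, 129]
t=15: [33, 33, 33, 34, 34]
t=16: [133, 133, 133, 132, 132]
t=17: [48, 48, 48, 49, 49]
t=18: [63, 63, 63, 62, 62]
t=19: [133, 133, 133, 134, 134]
t=20: [53, 53, 53, 52, 52]
t=21: [83, 83, 83, 84, 84]
t=22: [93, 93, 93, 92, 92]
t=23: [138, 138, 138, 139, 139]
t=24: [78, 78, 78, 77, 77]
t=25: [63, 63, 63, 64, 64]
t=26: [138, 138, 138, 137, 137]
t=27: [73, 73, 73, 74, 74]
t=28: [43, 43, 43, 42, 42]
t=29: [33, 33, 33, 34, 34]

Answer: 14
Key observation: The state at step 15, [33, 33, 33, 34, 34], reappears at step 29 — and no state repeats earlier — so the cycle the system enters has period 14.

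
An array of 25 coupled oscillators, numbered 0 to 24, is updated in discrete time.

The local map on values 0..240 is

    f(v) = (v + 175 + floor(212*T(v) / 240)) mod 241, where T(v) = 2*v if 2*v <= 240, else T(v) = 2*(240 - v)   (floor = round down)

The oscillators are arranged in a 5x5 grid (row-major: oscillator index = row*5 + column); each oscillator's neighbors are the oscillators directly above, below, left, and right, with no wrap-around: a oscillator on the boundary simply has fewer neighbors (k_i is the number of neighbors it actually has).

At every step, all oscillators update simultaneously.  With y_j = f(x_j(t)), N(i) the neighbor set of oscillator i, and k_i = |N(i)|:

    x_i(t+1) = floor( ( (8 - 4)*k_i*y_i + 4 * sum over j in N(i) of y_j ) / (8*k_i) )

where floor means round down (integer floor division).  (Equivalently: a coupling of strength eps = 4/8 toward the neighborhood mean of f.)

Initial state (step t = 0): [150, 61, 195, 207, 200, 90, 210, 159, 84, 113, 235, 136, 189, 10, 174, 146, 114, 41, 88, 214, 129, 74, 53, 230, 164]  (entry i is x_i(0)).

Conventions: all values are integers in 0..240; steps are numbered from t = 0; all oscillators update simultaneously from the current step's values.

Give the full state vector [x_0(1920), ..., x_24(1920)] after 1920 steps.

Answer: [121, 180, 204, 202, 203, 180, 205, 202, 203, 203, 204, 202, 202, 202, 203, 202, 202, 202, 202, 203, 202, 202, 202, 202, 203]
Key observation: The state at step 17, [122, 180, 204, 202, 202, 180, 205, 202, 202, 202, 204, 202, 203, 202, 202, 202, 203, 203, 202, 202, 203, 203, 203, 202, 202], reappears at step 19: the system is in a cycle of period 2 from step 17 on.  Therefore the state at step 1920 equals the state at step 17 + ((1920 - 17) mod 2) = 18, which is [121, 180, 204, 202, 203, 180, 205, 202, 203, 203, 204, 202, 202, 202, 203, 202, 202, 202, 202, 203, 202, 202, 202, 202, 203].

Derivation:
t=0: [150, 61, 195, 207, 200, 90, 210, 159, 84, 113, 235, 136, 189, 10, 174, 146, 114, 41, 88, 214, 129, 74, 53, 230, 164]
t=1: [72, 118, 193, 195, 153, 154, 165, 216, 163, 101, 121, 80, 168, 198, 178, 36, 29, 83, 166, 202, 44, 86, 101, 172, 209]
t=2: [131, 105, 174, 217, 225, 184, 191, 208, 218, 222, 83, 139, 204, 217, 214, 32, 72, 167, 214, 209, 78, 132, 199, 219, 205]
t=3: [118, 187, 214, 195, 187, 173, 186, 202, 190, 188, 122, 93, 179, 192, 192, 85, 101, 206, 197, 196, 83, 88, 174, 194, 196]
t=4: [119, 178, 200, 207, 212, 155, 211, 206, 210, 212, 109, 179, 210, 211, 210, 151, 198, 207, 206, 207, 168, 188, 209, 210, 207]
t=5: [126, 180, 205, 198, 196, 195, 208, 199, 197, 195, 194, 214, 200, 196, 196, 112, 182, 199, 198, 198, 168, 211, 200, 197, 198]
t=6: [117, 179, 205, 205, 207, 175, 202, 203, 206, 207, 171, 200, 203, 206, 207, 110, 183, 206, 206, 206, 164, 206, 203, 205, 206]
t=7: [118, 179, 203, 199, 199, 185, 207, 201, 200, 199, 223, 208, 201, 200, 199, 231, 213, 202, 200, 199, 225, 208, 201, 200, 200]
t=8: [118, 180, 205, 204, 205, 175, 204, 202, 204, 204, 192, 196, 202, 204, 204, 184, 194, 202, 204, 204, 187, 196, 202, 203, 204]
t=9: [120, 180, 204, 200, 200, 183, 207, 202, 201, 200, 212, 206, 203, 201, 201, 213, 208, 203, 201, 201, 212, 207, 203, 201, 201]
t=10: [121, 180, 205, 203, 204, 178, 204, 202, 203, 203, 199, 199, 202, 202, 203, 195, 198, 201, 202, 203, 195, 198, 201, 202, 203]
t=11: [122, 180, 204, 201, 201, 182, 206, 202, 202, 201, 208, 204, 203, 202, 202, 207, 205, 203, 202, 202, 207, 205, 203, 202, 202]
t=12: [121, 180, 204, 202, 203, 179, 205, 202, 203, 203, 202, 200, 202, 202, 203, 199, 200, 201, 202, 203, 199, 200, 201, 202, 203]
t=13: [122, 180, 204, 202, 202, 181, 205, 202, 202, 202, 206, 203, 203, 202, 202, 204, 204, 203, 202, 202, 204, 204, 203, 202, 202]
t=14: [121, 180, 204, 202, 203, 180, 205, 202, 203, 203, 203, 201, 202, 202, 203, 200, 201, 202, 202, 203, 201, 201, 202, 202, 203]
t=15: [122, 180, 204, 202, 202, 181, 205, 202, 202, 202, 205, 202, 203, 202, 202, 203, 203, 203, 202, 202, 203, 203, 203, 202, 202]
t=16: [121, 180, 204, 202, 203, 180, 205, 202, 203, 203, 204, 202, 202, 202, 203, 201, 202, 202, 202, 203, 202, 202, 202, 202, 203]
t=17: [122, 180, 204, 202, 202, 180, 205, 202, 202, 202, 204, 202, 203, 202, 202, 202, 203, 203, 202, 202, 203, 203, 203, 202, 202]
t=18: [121, 180, 204, 202, 203, 180, 205, 202, 203, 203, 204, 202, 202, 202, 203, 202, 202, 202, 202, 203, 202, 202, 202, 202, 203]
t=19: [122, 180, 204, 202, 202, 180, 205, 202, 202, 202, 204, 202, 203, 202, 202, 202, 203, 203, 202, 202, 203, 203, 203, 202, 202]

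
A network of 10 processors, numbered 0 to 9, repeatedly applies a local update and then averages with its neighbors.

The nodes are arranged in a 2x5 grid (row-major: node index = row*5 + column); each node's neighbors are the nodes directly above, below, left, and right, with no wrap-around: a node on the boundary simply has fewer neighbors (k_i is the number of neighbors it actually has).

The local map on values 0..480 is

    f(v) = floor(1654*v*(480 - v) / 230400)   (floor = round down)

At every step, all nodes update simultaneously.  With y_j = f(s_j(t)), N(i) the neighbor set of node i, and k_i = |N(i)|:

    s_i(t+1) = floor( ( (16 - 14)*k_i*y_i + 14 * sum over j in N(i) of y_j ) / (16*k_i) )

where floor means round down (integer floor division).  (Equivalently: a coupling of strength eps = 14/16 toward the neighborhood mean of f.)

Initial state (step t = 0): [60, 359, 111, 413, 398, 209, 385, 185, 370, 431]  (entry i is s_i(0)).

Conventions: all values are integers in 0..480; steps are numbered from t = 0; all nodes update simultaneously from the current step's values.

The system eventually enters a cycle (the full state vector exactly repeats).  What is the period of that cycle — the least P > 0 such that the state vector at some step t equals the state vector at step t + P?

Answer: 4
Key observation: The state at step 16, [407, 407, 407, 408, 408, 407, 407, 407, 408, 408], reappears at step 20 — and no state repeats earlier — so the cycle the system enters has period 4.

Derivation:
t=0: [60, 359, 111, 413, 398, 209, 385, 185, 370, 431]
t=1: [336, 253, 299, 263, 181, 244, 355, 296, 252, 249]
t=2: [404, 358, 401, 397, 407, 342, 394, 374, 404, 401]
t=3: [312, 240, 271, 222, 229, 244, 303, 236, 245, 217]
t=4: [408, 392, 411, 410, 410, 384, 409, 402, 411, 412]
t=5: [249, 212, 223, 204, 203, 215, 240, 207, 209, 204]
t=6: [408, 411, 406, 406, 403, 412, 407, 409, 404, 404]
t=7: [203, 211, 209, 218, 218, 210, 205, 215, 215, 220]
t=8: [406, 404, 408, 408, 410, 403, 407, 406, 409, 409]
t=9: [220, 213, 214, 208, 208, 215, 218, 210, 210, 207]
t=10: [408, 409, 407, 406, 405, 409, 408, 408, 406, 406]
t=11: [208, 210, 211, 215, 215, 209, 208, 212, 213, 216]
t=12: [406, 406, 407, 408, 409, 406, 406, 407, 408, 408]
t=13: [215, 214, 212, 210, 209, 215, 214, 212, 210, 209]
t=14: [408, 408, 407, 406, 406, 408, 408, 407, 406, 406]
t=15: [210, 210, 212, 214, 215, 210, 210, 212, 214, 215]
t=16: [407, 407, 407, 408, 408, 407, 407, 407, 408, 408]
t=17: [213, 213, 212, 210, 210, 213, 213, 212, 210, 210]
t=18: [408, 407, 407, 407, 407, 408, 407, 407, 407, 407]
t=19: [211, 212, 213, 213, 213, 211, 212, 213, 213, 213]
t=20: [407, 407, 407, 408, 408, 407, 407, 407, 408, 408]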